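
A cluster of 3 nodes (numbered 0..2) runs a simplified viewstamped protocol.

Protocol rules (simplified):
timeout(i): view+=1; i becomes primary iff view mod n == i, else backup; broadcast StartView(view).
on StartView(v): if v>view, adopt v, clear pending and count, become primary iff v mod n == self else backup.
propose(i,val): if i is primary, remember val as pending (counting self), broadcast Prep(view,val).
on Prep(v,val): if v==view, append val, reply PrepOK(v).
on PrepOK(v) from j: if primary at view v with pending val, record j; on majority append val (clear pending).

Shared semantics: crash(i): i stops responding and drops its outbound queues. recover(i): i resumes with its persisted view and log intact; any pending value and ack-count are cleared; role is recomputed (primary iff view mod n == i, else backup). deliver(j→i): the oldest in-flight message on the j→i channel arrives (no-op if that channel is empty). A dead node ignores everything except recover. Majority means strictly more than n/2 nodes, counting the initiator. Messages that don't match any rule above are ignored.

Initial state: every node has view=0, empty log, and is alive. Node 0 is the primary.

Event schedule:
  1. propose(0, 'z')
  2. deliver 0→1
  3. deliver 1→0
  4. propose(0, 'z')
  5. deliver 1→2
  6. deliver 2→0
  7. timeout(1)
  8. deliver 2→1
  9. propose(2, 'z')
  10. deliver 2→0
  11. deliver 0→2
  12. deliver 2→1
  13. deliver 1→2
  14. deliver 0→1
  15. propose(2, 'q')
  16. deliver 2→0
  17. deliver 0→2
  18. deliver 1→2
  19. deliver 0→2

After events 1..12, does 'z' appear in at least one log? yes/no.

after 1 — propose(0,'z'): ·
after 2 — deliver 0→1: n1:back/v0/[z]
after 3 — deliver 1→0: n0:prim/v0/[z]
after 4 — propose(0,'z'): ·
after 5 — deliver 1→2: ·
after 6 — deliver 2→0: ·
after 7 — timeout(1): n1:prim/v1/[z]
after 8 — deliver 2→1: ·
after 9 — propose(2,'z'): ·
after 10 — deliver 2→0: ·
after 11 — deliver 0→2: n2:back/v0/[z]
after 12 — deliver 2→1: ·

yes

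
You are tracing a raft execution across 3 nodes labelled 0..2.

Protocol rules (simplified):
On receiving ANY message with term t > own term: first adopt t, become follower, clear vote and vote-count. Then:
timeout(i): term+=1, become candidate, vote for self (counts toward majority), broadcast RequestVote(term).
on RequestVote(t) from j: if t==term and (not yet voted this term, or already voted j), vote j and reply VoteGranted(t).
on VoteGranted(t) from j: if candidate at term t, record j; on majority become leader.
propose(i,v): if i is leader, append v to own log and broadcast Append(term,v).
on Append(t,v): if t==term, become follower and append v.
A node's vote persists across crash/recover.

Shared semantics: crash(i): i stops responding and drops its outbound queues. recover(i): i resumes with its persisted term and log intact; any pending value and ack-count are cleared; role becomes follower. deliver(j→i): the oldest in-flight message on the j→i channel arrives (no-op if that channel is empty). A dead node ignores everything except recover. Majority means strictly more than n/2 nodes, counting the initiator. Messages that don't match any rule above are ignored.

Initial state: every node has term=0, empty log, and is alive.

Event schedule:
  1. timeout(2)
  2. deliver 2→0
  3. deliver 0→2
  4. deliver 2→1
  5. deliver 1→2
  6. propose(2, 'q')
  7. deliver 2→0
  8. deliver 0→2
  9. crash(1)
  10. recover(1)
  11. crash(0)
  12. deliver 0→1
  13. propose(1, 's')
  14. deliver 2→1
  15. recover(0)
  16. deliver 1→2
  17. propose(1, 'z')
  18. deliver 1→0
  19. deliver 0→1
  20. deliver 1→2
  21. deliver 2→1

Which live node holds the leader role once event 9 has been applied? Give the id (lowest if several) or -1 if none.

e1 timeout(2): 2[cand,t=1,-]
e2 deliver 2→0: 0[foll,t=1,-]
e3 deliver 0→2: 2[lead,t=1,-]
e4 deliver 2→1: 1[foll,t=1,-]
e5 deliver 1→2: ·
e6 propose(2,'q'): 2[lead,t=1,q]
e7 deliver 2→0: 0[foll,t=1,q]
e8 deliver 0→2: ·
e9 crash(1): 1[✗foll,t=1,-]

2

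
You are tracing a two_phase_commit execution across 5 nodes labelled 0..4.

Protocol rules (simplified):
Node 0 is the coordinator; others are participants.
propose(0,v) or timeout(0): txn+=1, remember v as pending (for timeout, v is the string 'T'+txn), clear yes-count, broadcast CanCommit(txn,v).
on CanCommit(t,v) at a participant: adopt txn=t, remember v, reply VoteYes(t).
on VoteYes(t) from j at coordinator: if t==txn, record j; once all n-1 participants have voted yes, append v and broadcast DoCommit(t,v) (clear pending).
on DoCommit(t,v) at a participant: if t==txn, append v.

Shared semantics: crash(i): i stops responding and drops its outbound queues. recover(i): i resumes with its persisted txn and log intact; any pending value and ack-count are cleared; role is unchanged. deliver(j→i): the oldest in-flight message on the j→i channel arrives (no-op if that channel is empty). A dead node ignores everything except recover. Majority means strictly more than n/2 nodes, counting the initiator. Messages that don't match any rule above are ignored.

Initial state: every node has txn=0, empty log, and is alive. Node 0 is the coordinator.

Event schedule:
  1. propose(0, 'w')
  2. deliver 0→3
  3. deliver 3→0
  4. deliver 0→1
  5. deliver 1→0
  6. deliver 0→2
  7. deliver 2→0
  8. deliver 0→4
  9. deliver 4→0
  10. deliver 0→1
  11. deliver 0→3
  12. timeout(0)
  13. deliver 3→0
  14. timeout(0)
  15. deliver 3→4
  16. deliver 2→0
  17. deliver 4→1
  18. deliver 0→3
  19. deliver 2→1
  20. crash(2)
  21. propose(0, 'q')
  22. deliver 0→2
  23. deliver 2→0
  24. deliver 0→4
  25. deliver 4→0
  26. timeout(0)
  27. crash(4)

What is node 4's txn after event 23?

1. propose(0,'w'):  <0:coor t1 ->
2. deliver 0→3:  <3:part t1 ->
3. deliver 3→0:  nop
4. deliver 0→1:  <1:part t1 ->
5. deliver 1→0:  nop
6. deliver 0→2:  <2:part t1 ->
7. deliver 2→0:  nop
8. deliver 0→4:  <4:part t1 ->
9. deliver 4→0:  <0:coor t1 w>
10. deliver 0→1:  <1:part t1 w>
11. deliver 0→3:  <3:part t1 w>
12. timeout(0):  <0:coor t2 w>
13. deliver 3→0:  nop
14. timeout(0):  <0:coor t3 w>
15. deliver 3→4:  nop
16. deliver 2→0:  nop
17. deliver 4→1:  nop
18. deliver 0→3:  <3:part t2 w>
19. deliver 2→1:  nop
20. crash(2):  <2:✗part t1 ->
21. propose(0,'q'):  <0:coor t4 w>
22. deliver 0→2:  nop
23. deliver 2→0:  nop

1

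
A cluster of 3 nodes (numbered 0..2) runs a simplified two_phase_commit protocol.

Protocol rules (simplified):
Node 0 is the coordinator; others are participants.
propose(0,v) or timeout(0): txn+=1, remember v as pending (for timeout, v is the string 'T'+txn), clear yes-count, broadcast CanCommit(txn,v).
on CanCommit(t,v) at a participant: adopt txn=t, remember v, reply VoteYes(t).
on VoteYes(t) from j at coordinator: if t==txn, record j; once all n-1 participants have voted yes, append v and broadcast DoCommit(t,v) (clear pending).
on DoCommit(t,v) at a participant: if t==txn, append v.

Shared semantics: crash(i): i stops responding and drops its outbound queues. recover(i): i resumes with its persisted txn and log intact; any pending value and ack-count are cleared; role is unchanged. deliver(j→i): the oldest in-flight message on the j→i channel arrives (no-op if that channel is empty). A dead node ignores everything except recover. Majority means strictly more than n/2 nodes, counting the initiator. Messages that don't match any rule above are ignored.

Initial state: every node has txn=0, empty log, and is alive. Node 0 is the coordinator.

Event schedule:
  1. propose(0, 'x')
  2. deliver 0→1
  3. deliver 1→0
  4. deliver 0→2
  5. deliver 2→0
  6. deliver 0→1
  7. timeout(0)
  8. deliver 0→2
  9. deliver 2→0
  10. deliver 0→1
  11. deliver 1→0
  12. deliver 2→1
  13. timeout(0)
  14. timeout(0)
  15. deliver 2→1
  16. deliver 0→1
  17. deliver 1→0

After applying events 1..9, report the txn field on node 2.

after 1 — propose(0,'x'): n0:coor/t1/[-]
after 2 — deliver 0→1: n1:part/t1/[-]
after 3 — deliver 1→0: ·
after 4 — deliver 0→2: n2:part/t1/[-]
after 5 — deliver 2→0: n0:coor/t1/[x]
after 6 — deliver 0→1: n1:part/t1/[x]
after 7 — timeout(0): n0:coor/t2/[x]
after 8 — deliver 0→2: n2:part/t1/[x]
after 9 — deliver 2→0: ·

1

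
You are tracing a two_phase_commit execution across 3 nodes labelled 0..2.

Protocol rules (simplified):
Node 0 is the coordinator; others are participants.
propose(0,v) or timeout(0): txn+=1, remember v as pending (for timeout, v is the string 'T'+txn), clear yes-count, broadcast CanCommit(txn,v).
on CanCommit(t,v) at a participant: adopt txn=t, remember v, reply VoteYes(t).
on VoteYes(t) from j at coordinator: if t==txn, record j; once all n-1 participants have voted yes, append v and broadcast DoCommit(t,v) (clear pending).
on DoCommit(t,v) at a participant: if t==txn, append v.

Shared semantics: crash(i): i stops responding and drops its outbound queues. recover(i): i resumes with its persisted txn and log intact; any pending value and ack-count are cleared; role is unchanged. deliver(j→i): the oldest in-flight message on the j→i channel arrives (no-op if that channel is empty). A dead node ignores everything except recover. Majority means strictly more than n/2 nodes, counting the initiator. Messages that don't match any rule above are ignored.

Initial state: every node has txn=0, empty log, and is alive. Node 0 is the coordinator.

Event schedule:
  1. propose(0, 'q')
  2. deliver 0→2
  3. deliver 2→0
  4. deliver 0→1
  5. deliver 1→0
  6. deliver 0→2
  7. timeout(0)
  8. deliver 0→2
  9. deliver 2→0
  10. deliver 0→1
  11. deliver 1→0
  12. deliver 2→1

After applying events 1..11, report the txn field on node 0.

2

[1] propose(0,'q') → N0(coor t1 [-])
[2] deliver 0→2 → N2(part t1 [-])
[3] deliver 2→0 → ∅
[4] deliver 0→1 → N1(part t1 [-])
[5] deliver 1→0 → N0(coor t1 [q])
[6] deliver 0→2 → N2(part t1 [q])
[7] timeout(0) → N0(coor t2 [q])
[8] deliver 0→2 → N2(part t2 [q])
[9] deliver 2→0 → ∅
[10] deliver 0→1 → N1(part t1 [q])
[11] deliver 1→0 → ∅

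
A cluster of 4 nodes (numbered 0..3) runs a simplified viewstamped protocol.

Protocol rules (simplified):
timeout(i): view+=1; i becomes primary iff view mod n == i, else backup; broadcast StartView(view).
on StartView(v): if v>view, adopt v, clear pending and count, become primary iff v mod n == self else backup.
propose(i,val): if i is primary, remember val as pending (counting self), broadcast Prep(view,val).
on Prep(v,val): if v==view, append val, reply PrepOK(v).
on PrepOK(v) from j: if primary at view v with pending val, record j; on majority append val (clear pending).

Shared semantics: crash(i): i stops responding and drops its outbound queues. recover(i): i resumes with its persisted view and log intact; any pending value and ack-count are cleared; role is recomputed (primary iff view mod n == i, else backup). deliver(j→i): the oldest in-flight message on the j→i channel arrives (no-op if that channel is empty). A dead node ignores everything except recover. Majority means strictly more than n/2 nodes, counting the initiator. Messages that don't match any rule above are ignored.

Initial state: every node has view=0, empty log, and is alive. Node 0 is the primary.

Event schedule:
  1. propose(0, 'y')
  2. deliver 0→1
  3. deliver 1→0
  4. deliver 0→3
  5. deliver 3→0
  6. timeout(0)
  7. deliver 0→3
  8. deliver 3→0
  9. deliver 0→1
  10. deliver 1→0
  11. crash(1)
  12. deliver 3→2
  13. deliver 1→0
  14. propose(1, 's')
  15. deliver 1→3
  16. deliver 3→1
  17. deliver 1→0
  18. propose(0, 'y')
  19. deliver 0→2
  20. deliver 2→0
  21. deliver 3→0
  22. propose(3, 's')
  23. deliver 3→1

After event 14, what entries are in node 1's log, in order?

y

e1 propose(0,'y'): ·
e2 deliver 0→1: 1[back,v=0,y]
e3 deliver 1→0: ·
e4 deliver 0→3: 3[back,v=0,y]
e5 deliver 3→0: 0[prim,v=0,y]
e6 timeout(0): 0[back,v=1,y]
e7 deliver 0→3: 3[back,v=1,y]
e8 deliver 3→0: ·
e9 deliver 0→1: 1[prim,v=1,y]
e10 deliver 1→0: ·
e11 crash(1): 1[✗prim,v=1,y]
e12 deliver 3→2: ·
e13 deliver 1→0: ·
e14 propose(1,'s'): ·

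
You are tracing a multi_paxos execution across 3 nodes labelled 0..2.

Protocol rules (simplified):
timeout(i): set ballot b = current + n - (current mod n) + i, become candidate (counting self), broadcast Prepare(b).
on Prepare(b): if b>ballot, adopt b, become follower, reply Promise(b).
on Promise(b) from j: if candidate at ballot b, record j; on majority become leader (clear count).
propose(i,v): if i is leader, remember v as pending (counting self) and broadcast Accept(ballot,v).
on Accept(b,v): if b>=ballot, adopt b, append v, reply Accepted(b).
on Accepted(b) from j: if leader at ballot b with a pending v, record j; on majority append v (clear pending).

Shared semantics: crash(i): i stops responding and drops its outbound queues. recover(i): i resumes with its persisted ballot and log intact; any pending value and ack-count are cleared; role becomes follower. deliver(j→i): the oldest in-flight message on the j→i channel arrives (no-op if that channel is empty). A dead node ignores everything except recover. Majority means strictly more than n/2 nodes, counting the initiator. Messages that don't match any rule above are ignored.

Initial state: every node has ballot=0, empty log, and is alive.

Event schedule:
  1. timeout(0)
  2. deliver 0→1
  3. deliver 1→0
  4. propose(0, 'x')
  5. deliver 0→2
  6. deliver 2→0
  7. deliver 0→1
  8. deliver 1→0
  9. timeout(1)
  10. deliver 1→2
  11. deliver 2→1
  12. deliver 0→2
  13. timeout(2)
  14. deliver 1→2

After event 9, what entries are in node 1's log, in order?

after 1 — timeout(0): n0:cand/b3/[-]
after 2 — deliver 0→1: n1:foll/b3/[-]
after 3 — deliver 1→0: n0:lead/b3/[-]
after 4 — propose(0,'x'): ·
after 5 — deliver 0→2: n2:foll/b3/[-]
after 6 — deliver 2→0: ·
after 7 — deliver 0→1: n1:foll/b3/[x]
after 8 — deliver 1→0: n0:lead/b3/[x]
after 9 — timeout(1): n1:cand/b7/[x]

x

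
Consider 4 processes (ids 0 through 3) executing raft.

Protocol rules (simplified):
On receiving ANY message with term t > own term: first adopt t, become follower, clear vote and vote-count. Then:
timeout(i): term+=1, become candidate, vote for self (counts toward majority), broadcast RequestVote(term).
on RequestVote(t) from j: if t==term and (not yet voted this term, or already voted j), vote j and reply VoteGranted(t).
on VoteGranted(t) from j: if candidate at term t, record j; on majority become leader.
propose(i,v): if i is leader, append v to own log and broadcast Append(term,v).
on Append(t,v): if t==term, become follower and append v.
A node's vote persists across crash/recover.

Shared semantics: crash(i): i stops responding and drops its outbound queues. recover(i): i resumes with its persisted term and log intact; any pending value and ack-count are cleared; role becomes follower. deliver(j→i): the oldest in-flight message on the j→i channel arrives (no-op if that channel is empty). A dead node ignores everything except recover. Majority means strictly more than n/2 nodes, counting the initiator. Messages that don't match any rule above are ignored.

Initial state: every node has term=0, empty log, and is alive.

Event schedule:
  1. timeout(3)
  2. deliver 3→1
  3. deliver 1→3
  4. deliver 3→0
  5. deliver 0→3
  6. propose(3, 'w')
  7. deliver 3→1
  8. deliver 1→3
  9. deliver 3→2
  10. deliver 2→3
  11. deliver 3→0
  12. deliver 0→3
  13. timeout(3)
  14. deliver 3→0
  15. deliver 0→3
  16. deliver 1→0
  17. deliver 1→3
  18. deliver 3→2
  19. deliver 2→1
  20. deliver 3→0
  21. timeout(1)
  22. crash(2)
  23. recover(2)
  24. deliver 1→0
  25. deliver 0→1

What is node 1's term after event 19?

1

step 1 timeout(3): 3={cand,t=1,log=-}
step 2 deliver 3→1: 1={foll,t=1,log=-}
step 3 deliver 1→3: —
step 4 deliver 3→0: 0={foll,t=1,log=-}
step 5 deliver 0→3: 3={lead,t=1,log=-}
step 6 propose(3,'w'): 3={lead,t=1,log=w}
step 7 deliver 3→1: 1={foll,t=1,log=w}
step 8 deliver 1→3: —
step 9 deliver 3→2: 2={foll,t=1,log=-}
step 10 deliver 2→3: —
step 11 deliver 3→0: 0={foll,t=1,log=w}
step 12 deliver 0→3: —
step 13 timeout(3): 3={cand,t=2,log=w}
step 14 deliver 3→0: 0={foll,t=2,log=w}
step 15 deliver 0→3: —
step 16 deliver 1→0: —
step 17 deliver 1→3: —
step 18 deliver 3→2: 2={foll,t=1,log=w}
step 19 deliver 2→1: —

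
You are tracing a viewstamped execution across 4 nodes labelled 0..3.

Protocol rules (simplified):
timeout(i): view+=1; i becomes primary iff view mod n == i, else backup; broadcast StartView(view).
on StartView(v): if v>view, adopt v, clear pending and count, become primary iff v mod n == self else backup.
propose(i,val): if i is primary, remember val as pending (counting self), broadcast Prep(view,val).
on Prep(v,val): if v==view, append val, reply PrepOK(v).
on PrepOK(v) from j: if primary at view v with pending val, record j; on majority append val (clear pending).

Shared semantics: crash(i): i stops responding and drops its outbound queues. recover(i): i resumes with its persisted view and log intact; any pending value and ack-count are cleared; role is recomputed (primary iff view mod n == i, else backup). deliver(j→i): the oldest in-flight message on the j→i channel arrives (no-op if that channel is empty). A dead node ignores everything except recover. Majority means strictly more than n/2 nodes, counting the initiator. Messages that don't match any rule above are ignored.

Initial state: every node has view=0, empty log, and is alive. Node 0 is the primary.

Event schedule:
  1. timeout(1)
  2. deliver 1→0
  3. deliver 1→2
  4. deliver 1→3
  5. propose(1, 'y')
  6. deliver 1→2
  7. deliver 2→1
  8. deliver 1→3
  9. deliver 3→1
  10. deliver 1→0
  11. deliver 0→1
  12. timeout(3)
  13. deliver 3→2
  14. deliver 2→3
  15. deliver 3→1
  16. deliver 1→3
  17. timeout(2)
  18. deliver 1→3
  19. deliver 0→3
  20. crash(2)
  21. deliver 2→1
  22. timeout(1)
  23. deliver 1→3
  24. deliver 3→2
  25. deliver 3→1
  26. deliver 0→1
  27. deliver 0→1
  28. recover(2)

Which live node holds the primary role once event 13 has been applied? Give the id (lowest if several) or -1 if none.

1

step 1 timeout(1): 1={prim,v=1,log=-}
step 2 deliver 1→0: 0={back,v=1,log=-}
step 3 deliver 1→2: 2={back,v=1,log=-}
step 4 deliver 1→3: 3={back,v=1,log=-}
step 5 propose(1,'y'): —
step 6 deliver 1→2: 2={back,v=1,log=y}
step 7 deliver 2→1: —
step 8 deliver 1→3: 3={back,v=1,log=y}
step 9 deliver 3→1: 1={prim,v=1,log=y}
step 10 deliver 1→0: 0={back,v=1,log=y}
step 11 deliver 0→1: —
step 12 timeout(3): 3={back,v=2,log=y}
step 13 deliver 3→2: 2={prim,v=2,log=y}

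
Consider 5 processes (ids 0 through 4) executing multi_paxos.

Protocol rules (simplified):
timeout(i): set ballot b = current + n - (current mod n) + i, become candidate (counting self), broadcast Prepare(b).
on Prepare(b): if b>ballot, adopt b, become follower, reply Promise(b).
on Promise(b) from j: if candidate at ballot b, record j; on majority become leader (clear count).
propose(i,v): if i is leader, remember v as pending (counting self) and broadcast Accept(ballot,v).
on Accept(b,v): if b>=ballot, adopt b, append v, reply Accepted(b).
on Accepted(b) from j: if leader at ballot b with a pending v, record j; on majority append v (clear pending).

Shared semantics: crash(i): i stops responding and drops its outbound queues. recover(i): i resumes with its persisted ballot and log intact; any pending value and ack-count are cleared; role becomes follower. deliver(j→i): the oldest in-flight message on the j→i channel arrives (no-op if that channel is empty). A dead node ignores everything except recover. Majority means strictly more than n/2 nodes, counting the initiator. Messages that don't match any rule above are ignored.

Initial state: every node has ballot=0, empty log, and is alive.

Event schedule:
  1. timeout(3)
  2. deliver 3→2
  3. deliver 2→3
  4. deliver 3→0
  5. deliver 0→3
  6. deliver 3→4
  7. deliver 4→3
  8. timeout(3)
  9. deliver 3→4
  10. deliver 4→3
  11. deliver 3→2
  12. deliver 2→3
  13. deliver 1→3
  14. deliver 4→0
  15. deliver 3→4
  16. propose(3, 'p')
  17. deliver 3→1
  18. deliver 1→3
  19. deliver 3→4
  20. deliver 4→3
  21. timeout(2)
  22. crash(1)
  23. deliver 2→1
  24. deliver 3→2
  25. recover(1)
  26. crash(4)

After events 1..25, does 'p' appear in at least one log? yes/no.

after 1 — timeout(3): n3:cand/b8/[-]
after 2 — deliver 3→2: n2:foll/b8/[-]
after 3 — deliver 2→3: ·
after 4 — deliver 3→0: n0:foll/b8/[-]
after 5 — deliver 0→3: n3:lead/b8/[-]
after 6 — deliver 3→4: n4:foll/b8/[-]
after 7 — deliver 4→3: ·
after 8 — timeout(3): n3:cand/b13/[-]
after 9 — deliver 3→4: n4:foll/b13/[-]
after 10 — deliver 4→3: ·
after 11 — deliver 3→2: n2:foll/b13/[-]
after 12 — deliver 2→3: n3:lead/b13/[-]
after 13 — deliver 1→3: ·
after 14 — deliver 4→0: ·
after 15 — deliver 3→4: ·
after 16 — propose(3,'p'): ·
after 17 — deliver 3→1: n1:foll/b8/[-]
after 18 — deliver 1→3: ·
after 19 — deliver 3→4: n4:foll/b13/[p]
after 20 — deliver 4→3: ·
after 21 — timeout(2): n2:cand/b17/[-]
after 22 — crash(1): n1:✗foll/b8/[-]
after 23 — deliver 2→1: ·
after 24 — deliver 3→2: ·
after 25 — recover(1): n1:foll/b8/[-]

yes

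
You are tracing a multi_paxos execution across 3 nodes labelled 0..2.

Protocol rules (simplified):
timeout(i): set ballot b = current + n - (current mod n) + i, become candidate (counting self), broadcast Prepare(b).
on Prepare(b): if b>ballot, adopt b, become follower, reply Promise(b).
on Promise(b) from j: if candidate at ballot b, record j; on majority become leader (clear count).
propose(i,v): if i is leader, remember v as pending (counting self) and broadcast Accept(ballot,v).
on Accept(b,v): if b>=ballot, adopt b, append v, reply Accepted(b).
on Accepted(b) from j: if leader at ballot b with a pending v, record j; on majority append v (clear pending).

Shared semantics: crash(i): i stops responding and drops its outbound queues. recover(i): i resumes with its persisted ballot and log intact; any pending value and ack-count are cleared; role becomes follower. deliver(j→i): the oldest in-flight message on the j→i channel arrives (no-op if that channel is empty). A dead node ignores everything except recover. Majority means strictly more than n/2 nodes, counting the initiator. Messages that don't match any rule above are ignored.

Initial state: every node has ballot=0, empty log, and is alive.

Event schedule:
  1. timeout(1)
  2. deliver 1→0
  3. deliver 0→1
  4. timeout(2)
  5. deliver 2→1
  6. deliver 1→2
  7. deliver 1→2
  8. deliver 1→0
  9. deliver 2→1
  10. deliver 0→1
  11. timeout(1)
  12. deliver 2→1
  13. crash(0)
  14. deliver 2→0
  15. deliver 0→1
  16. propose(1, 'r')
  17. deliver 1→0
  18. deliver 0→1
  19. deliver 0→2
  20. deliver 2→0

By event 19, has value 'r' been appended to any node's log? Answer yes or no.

step 1 timeout(1): 1={cand,b=4,log=-}
step 2 deliver 1→0: 0={foll,b=4,log=-}
step 3 deliver 0→1: 1={lead,b=4,log=-}
step 4 timeout(2): 2={cand,b=5,log=-}
step 5 deliver 2→1: 1={foll,b=5,log=-}
step 6 deliver 1→2: —
step 7 deliver 1→2: 2={lead,b=5,log=-}
step 8 deliver 1→0: —
step 9 deliver 2→1: —
step 10 deliver 0→1: —
step 11 timeout(1): 1={cand,b=7,log=-}
step 12 deliver 2→1: —
step 13 crash(0): 0={✗foll,b=4,log=-}
step 14 deliver 2→0: —
step 15 deliver 0→1: —
step 16 propose(1,'r'): —
step 17 deliver 1→0: —
step 18 deliver 0→1: —
step 19 deliver 0→2: —

no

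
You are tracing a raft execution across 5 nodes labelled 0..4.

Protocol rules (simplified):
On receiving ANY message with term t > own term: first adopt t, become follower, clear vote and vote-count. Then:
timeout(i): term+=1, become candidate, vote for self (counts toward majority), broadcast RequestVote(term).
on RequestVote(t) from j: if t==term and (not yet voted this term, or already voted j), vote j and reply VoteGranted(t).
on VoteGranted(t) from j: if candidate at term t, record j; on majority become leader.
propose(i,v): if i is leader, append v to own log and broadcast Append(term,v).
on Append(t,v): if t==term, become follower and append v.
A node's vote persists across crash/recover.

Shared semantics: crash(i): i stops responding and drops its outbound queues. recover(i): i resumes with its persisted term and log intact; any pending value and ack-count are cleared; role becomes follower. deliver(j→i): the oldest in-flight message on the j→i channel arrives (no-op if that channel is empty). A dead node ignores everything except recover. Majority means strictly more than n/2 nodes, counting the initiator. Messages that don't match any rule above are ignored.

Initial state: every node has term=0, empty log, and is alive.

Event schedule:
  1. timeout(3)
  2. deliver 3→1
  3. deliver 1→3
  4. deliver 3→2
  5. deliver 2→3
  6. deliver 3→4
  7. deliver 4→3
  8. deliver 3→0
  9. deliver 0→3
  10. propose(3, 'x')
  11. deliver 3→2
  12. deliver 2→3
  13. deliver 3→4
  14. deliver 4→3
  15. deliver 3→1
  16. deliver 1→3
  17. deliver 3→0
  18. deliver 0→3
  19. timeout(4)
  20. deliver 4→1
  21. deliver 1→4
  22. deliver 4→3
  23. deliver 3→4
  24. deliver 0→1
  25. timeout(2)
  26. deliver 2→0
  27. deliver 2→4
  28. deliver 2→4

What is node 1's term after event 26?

2

1. timeout(3):  <3:cand t1 ->
2. deliver 3→1:  <1:foll t1 ->
3. deliver 1→3:  nop
4. deliver 3→2:  <2:foll t1 ->
5. deliver 2→3:  <3:lead t1 ->
6. deliver 3→4:  <4:foll t1 ->
7. deliver 4→3:  nop
8. deliver 3→0:  <0:foll t1 ->
9. deliver 0→3:  nop
10. propose(3,'x'):  <3:lead t1 x>
11. deliver 3→2:  <2:foll t1 x>
12. deliver 2→3:  nop
13. deliver 3→4:  <4:foll t1 x>
14. deliver 4→3:  nop
15. deliver 3→1:  <1:foll t1 x>
16. deliver 1→3:  nop
17. deliver 3→0:  <0:foll t1 x>
18. deliver 0→3:  nop
19. timeout(4):  <4:cand t2 x>
20. deliver 4→1:  <1:foll t2 x>
21. deliver 1→4:  nop
22. deliver 4→3:  <3:foll t2 x>
23. deliver 3→4:  <4:lead t2 x>
24. deliver 0→1:  nop
25. timeout(2):  <2:cand t2 x>
26. deliver 2→0:  <0:foll t2 x>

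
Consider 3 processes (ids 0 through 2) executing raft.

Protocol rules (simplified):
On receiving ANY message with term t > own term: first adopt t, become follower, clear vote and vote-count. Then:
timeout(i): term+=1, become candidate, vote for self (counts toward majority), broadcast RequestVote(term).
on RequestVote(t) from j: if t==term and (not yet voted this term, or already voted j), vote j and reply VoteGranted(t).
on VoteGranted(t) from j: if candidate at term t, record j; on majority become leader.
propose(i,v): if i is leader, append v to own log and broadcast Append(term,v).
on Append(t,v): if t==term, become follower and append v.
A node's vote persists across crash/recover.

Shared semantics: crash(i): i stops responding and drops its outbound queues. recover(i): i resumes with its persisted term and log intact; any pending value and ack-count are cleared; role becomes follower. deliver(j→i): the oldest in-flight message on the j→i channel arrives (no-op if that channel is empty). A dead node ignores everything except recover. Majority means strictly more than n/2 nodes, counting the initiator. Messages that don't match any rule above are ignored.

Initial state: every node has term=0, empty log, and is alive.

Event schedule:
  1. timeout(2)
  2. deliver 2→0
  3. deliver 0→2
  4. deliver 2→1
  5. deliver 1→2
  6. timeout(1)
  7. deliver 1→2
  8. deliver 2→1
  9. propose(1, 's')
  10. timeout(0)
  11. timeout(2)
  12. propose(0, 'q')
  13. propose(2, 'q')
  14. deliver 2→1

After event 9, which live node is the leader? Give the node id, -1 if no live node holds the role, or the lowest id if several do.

1

1. timeout(2):  <2:cand t1 ->
2. deliver 2→0:  <0:foll t1 ->
3. deliver 0→2:  <2:lead t1 ->
4. deliver 2→1:  <1:foll t1 ->
5. deliver 1→2:  nop
6. timeout(1):  <1:cand t2 ->
7. deliver 1→2:  <2:foll t2 ->
8. deliver 2→1:  <1:lead t2 ->
9. propose(1,'s'):  <1:lead t2 s>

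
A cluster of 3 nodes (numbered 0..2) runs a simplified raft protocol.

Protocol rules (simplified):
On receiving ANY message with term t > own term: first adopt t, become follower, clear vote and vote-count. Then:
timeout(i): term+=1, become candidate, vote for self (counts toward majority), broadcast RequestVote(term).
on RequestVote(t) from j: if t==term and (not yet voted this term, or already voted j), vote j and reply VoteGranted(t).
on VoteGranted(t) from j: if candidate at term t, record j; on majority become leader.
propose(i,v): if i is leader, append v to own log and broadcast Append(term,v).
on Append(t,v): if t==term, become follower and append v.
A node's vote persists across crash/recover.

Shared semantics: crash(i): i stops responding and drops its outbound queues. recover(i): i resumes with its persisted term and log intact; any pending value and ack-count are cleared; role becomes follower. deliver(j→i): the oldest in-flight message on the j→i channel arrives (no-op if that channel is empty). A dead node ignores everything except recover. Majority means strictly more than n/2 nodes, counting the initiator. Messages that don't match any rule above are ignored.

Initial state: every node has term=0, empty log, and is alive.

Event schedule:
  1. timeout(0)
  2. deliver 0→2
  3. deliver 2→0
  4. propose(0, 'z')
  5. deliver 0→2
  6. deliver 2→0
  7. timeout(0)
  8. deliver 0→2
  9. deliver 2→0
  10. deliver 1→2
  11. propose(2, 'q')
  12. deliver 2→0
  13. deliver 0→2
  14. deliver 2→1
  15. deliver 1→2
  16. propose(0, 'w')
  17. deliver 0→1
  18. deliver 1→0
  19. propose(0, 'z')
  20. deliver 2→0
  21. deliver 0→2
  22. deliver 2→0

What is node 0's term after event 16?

1. timeout(0):  <0:cand t1 ->
2. deliver 0→2:  <2:foll t1 ->
3. deliver 2→0:  <0:lead t1 ->
4. propose(0,'z'):  <0:lead t1 z>
5. deliver 0→2:  <2:foll t1 z>
6. deliver 2→0:  nop
7. timeout(0):  <0:cand t2 z>
8. deliver 0→2:  <2:foll t2 z>
9. deliver 2→0:  <0:lead t2 z>
10. deliver 1→2:  nop
11. propose(2,'q'):  nop
12. deliver 2→0:  nop
13. deliver 0→2:  nop
14. deliver 2→1:  nop
15. deliver 1→2:  nop
16. propose(0,'w'):  <0:lead t2 z,w>

2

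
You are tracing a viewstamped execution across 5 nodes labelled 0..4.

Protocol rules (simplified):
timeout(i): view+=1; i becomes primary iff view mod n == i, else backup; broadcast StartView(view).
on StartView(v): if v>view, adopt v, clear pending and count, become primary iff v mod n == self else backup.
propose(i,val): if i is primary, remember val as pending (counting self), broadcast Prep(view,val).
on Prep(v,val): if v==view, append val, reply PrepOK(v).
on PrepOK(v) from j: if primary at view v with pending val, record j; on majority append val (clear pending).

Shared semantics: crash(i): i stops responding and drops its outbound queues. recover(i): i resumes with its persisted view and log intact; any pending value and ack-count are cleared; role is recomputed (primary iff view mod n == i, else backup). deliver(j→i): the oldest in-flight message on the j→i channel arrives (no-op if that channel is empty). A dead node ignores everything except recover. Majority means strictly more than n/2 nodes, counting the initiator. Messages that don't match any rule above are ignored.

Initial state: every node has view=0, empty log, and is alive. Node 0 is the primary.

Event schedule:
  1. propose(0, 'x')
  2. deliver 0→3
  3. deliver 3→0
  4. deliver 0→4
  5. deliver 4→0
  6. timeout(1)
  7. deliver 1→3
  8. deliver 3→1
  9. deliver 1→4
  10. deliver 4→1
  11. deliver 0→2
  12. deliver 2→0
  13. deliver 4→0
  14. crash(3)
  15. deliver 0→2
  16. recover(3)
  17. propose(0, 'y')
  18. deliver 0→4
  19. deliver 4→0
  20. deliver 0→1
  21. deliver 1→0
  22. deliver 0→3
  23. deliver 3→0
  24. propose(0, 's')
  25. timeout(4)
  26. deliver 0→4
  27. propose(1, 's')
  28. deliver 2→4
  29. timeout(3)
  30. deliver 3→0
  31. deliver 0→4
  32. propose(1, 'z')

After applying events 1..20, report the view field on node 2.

step 1 propose(0,'x'): —
step 2 deliver 0→3: 3={back,v=0,log=x}
step 3 deliver 3→0: —
step 4 deliver 0→4: 4={back,v=0,log=x}
step 5 deliver 4→0: 0={prim,v=0,log=x}
step 6 timeout(1): 1={prim,v=1,log=-}
step 7 deliver 1→3: 3={back,v=1,log=x}
step 8 deliver 3→1: —
step 9 deliver 1→4: 4={back,v=1,log=x}
step 10 deliver 4→1: —
step 11 deliver 0→2: 2={back,v=0,log=x}
step 12 deliver 2→0: —
step 13 deliver 4→0: —
step 14 crash(3): 3={✗back,v=1,log=x}
step 15 deliver 0→2: —
step 16 recover(3): 3={back,v=1,log=x}
step 17 propose(0,'y'): —
step 18 deliver 0→4: —
step 19 deliver 4→0: —
step 20 deliver 0→1: —

0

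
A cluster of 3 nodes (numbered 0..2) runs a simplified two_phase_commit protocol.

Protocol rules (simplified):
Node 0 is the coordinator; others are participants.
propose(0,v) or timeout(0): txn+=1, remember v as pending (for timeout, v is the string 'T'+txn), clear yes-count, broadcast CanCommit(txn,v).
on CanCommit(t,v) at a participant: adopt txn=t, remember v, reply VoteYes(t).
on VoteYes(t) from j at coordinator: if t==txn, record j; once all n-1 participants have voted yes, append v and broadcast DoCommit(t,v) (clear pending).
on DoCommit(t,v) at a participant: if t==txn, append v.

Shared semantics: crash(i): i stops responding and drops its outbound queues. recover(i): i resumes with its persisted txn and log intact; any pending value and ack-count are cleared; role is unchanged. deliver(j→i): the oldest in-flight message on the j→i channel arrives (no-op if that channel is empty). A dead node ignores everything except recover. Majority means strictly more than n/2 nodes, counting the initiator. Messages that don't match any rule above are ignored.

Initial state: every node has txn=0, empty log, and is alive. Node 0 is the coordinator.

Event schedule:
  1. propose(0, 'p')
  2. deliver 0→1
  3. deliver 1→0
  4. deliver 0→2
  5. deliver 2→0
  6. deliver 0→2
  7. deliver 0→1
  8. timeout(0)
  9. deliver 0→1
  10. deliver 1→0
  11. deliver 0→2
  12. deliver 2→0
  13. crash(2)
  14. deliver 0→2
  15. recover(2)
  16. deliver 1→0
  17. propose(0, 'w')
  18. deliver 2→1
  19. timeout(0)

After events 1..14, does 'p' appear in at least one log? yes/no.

after 1 — propose(0,'p'): n0:coor/t1/[-]
after 2 — deliver 0→1: n1:part/t1/[-]
after 3 — deliver 1→0: ·
after 4 — deliver 0→2: n2:part/t1/[-]
after 5 — deliver 2→0: n0:coor/t1/[p]
after 6 — deliver 0→2: n2:part/t1/[p]
after 7 — deliver 0→1: n1:part/t1/[p]
after 8 — timeout(0): n0:coor/t2/[p]
after 9 — deliver 0→1: n1:part/t2/[p]
after 10 — deliver 1→0: ·
after 11 — deliver 0→2: n2:part/t2/[p]
after 12 — deliver 2→0: n0:coor/t2/[p,T2]
after 13 — crash(2): n2:✗part/t2/[p]
after 14 — deliver 0→2: ·

yes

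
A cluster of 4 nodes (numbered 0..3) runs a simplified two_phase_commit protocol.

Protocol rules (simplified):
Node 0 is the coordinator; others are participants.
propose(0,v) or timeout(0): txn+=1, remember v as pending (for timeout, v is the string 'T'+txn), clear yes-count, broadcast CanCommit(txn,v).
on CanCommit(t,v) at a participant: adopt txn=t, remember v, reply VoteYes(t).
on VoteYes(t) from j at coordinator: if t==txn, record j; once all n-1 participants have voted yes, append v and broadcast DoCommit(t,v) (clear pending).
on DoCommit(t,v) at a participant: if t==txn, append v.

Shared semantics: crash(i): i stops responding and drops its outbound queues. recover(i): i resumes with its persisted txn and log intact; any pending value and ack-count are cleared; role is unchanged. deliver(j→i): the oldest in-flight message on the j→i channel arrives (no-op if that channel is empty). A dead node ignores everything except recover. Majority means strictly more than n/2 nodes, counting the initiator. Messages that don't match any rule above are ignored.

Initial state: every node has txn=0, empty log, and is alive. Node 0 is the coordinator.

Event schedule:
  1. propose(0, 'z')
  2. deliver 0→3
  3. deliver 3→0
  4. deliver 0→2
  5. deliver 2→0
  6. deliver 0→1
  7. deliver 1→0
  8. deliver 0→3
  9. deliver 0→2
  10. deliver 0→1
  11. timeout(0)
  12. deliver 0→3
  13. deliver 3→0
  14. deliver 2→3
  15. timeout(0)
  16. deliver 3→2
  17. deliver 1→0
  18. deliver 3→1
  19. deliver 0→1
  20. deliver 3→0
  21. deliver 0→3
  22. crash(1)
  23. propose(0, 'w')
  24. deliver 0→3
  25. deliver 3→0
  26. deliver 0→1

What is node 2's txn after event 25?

1. propose(0,'z'):  <0:coor t1 ->
2. deliver 0→3:  <3:part t1 ->
3. deliver 3→0:  nop
4. deliver 0→2:  <2:part t1 ->
5. deliver 2→0:  nop
6. deliver 0→1:  <1:part t1 ->
7. deliver 1→0:  <0:coor t1 z>
8. deliver 0→3:  <3:part t1 z>
9. deliver 0→2:  <2:part t1 z>
10. deliver 0→1:  <1:part t1 z>
11. timeout(0):  <0:coor t2 z>
12. deliver 0→3:  <3:part t2 z>
13. deliver 3→0:  nop
14. deliver 2→3:  nop
15. timeout(0):  <0:coor t3 z>
16. deliver 3→2:  nop
17. deliver 1→0:  nop
18. deliver 3→1:  nop
19. deliver 0→1:  <1:part t2 z>
20. deliver 3→0:  nop
21. deliver 0→3:  <3:part t3 z>
22. crash(1):  <1:✗part t2 z>
23. propose(0,'w'):  <0:coor t4 z>
24. deliver 0→3:  <3:part t4 z>
25. deliver 3→0:  nop

1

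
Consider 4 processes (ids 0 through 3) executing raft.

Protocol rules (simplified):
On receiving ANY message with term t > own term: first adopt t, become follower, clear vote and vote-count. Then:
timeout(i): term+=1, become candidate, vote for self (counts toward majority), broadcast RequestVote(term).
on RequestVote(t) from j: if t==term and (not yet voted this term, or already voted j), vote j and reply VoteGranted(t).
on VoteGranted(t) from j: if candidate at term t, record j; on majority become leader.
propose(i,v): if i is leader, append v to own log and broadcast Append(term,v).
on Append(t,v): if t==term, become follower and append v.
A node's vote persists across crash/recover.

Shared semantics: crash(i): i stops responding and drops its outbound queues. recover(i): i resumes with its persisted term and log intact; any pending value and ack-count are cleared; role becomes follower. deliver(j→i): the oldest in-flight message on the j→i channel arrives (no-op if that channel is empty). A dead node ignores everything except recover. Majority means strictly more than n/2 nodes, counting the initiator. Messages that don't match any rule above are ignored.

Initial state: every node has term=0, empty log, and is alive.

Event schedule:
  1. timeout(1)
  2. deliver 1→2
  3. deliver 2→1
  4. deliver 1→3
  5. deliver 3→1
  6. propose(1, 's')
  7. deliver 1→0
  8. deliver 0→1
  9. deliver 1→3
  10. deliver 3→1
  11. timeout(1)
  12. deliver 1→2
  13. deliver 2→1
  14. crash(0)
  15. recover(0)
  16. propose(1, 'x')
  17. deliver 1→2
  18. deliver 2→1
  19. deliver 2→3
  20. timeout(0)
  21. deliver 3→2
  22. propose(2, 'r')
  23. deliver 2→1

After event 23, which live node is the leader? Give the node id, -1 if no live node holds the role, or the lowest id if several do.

-1

[1] timeout(1) → N1(cand t1 [-])
[2] deliver 1→2 → N2(foll t1 [-])
[3] deliver 2→1 → ∅
[4] deliver 1→3 → N3(foll t1 [-])
[5] deliver 3→1 → N1(lead t1 [-])
[6] propose(1,'s') → N1(lead t1 [s])
[7] deliver 1→0 → N0(foll t1 [-])
[8] deliver 0→1 → ∅
[9] deliver 1→3 → N3(foll t1 [s])
[10] deliver 3→1 → ∅
[11] timeout(1) → N1(cand t2 [s])
[12] deliver 1→2 → N2(foll t1 [s])
[13] deliver 2→1 → ∅
[14] crash(0) → N0(✗foll t1 [-])
[15] recover(0) → N0(foll t1 [-])
[16] propose(1,'x') → ∅
[17] deliver 1→2 → N2(foll t2 [s])
[18] deliver 2→1 → ∅
[19] deliver 2→3 → ∅
[20] timeout(0) → N0(cand t2 [-])
[21] deliver 3→2 → ∅
[22] propose(2,'r') → ∅
[23] deliver 2→1 → ∅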